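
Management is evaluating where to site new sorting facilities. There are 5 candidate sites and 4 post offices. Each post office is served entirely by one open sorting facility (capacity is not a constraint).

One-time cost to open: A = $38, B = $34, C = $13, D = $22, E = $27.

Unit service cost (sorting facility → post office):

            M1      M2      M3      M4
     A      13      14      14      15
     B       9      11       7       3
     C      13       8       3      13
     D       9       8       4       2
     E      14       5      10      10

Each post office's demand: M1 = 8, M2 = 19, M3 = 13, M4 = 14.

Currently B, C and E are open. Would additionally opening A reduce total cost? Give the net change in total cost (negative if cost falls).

Current service cost with {B, C, E}: 248.
Adding A: each post office re-picks its cheapest; new service cost 248, saving 0.
Extra fixed cost: 38. Net change = 38 − 0 = 38.
(Totals: 322 → 360.)

No — net change +38 (cost rises by 38).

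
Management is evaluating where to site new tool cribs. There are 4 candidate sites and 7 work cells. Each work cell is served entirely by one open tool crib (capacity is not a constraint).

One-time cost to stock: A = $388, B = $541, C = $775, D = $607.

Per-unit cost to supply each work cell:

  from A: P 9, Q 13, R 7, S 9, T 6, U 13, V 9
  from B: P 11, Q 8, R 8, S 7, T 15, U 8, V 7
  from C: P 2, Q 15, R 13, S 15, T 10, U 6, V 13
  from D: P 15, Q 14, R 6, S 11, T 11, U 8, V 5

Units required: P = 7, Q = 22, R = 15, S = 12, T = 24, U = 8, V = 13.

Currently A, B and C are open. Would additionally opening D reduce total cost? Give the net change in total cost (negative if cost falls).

No — net change +566 (cost rises by 566).

Current service cost with {A, B, C}: 662.
Adding D: each work cell re-picks its cheapest; new service cost 621, saving 41.
Extra fixed cost: 607. Net change = 607 − 41 = 566.
(Totals: 2366 → 2932.)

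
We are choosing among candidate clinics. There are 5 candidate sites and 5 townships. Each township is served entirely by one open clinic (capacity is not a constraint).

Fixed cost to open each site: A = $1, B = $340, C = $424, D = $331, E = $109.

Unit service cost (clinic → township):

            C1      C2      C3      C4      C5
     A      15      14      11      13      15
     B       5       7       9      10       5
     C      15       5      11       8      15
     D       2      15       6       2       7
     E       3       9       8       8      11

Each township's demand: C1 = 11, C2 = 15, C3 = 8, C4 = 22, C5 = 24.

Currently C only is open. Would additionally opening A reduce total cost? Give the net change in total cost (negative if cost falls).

Current service cost with {C}: 864.
Adding A: each township re-picks its cheapest; new service cost 864, saving 0.
Extra fixed cost: 1. Net change = 1 − 0 = 1.
(Totals: 1288 → 1289.)

No — net change +1 (cost rises by 1).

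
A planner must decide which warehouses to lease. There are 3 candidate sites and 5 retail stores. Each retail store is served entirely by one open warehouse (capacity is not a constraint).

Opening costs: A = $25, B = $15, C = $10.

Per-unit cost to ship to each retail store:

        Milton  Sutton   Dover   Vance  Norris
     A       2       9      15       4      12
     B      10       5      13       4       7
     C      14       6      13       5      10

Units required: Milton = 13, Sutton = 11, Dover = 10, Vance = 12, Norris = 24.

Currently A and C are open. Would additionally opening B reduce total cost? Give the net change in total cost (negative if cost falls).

Yes — net change −68 (cost falls by 68).

Current service cost with {A, C}: 510.
Adding B: each retail store re-picks its cheapest; new service cost 427, saving 83.
Extra fixed cost: 15. Net change = 15 − 83 = -68.
(Totals: 545 → 477.)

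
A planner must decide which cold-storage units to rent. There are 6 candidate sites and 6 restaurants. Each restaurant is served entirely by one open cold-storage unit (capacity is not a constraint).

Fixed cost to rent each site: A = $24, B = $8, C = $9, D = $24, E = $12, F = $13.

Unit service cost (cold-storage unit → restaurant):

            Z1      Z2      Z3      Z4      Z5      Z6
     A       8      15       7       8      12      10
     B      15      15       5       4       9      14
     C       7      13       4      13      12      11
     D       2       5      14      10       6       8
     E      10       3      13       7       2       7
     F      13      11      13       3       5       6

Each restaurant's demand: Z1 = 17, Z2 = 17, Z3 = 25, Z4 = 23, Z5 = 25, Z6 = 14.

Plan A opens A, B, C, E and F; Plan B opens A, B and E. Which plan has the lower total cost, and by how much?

Plan A is cheaper by 57.

Plan A: {A, B, C, E, F}: Z1→C 7·17=119, Z2→E 3·17=51, Z3→C 4·25=100, Z4→F 3·23=69, Z5→E 2·25=50, Z6→F 6·14=84. Service 473; fixed 66; total 539.
Plan B: {A, B, E}: Z1→A 8·17=136, Z2→E 3·17=51, Z3→B 5·25=125, Z4→B 4·23=92, Z5→E 2·25=50, Z6→E 7·14=98. Service 552; fixed 44; total 596.
Difference: |539 − 596| = 57.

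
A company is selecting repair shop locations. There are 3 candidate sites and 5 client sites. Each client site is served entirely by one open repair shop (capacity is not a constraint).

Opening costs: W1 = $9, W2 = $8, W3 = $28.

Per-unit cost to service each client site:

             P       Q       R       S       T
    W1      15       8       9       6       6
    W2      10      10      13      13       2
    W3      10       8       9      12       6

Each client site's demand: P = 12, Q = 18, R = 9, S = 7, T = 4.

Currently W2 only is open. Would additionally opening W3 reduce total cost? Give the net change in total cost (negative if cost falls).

Current service cost with {W2}: 516.
Adding W3: each client site re-picks its cheapest; new service cost 437, saving 79.
Extra fixed cost: 28. Net change = 28 − 79 = -51.
(Totals: 524 → 473.)

Yes — net change −51 (cost falls by 51).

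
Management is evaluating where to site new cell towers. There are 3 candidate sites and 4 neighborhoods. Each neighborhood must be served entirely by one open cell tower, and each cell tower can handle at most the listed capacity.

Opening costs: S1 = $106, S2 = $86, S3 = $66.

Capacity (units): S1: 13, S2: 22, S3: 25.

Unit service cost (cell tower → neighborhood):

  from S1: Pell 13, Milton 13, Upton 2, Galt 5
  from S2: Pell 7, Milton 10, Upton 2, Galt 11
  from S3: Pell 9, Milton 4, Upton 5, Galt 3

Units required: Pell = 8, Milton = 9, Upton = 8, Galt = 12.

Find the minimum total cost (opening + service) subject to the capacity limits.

Open {S2, S3}: Pell→S2 7·8=56, Milton→S3 4·9=36, Upton→S2 2·8=16, Galt→S3 3·12=36.
Loads: S2 carries 16/22, S3 carries 21/25. Service 144; fixed 152; total 296.
Next best feasible plan costs 366.

Minimum total cost: 296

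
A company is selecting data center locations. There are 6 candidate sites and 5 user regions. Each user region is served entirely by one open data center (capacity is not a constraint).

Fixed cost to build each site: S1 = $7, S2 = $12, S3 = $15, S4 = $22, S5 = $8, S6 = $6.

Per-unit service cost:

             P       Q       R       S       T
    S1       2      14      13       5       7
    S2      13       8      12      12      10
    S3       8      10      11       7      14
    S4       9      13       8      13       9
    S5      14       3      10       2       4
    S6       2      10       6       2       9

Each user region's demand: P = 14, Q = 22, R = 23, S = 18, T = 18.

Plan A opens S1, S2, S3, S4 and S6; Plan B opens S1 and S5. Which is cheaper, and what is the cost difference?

Plan A: {S1, S2, S3, S4, S6}: P→S1 2·14=28, Q→S2 8·22=176, R→S6 6·23=138, S→S6 2·18=36, T→S1 7·18=126. Service 504; fixed 62; total 566.
Plan B: {S1, S5}: P→S1 2·14=28, Q→S5 3·22=66, R→S5 10·23=230, S→S5 2·18=36, T→S5 4·18=72. Service 432; fixed 15; total 447.
Difference: |566 − 447| = 119.

Plan B is cheaper by 119.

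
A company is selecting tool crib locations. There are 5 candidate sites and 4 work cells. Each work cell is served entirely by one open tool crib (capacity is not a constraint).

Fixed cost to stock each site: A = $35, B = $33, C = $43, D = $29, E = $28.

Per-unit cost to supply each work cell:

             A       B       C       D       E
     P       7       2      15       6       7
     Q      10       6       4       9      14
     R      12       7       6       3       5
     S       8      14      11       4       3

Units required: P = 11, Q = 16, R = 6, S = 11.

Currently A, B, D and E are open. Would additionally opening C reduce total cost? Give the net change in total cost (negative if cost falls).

Current service cost with {A, B, D, E}: 169.
Adding C: each work cell re-picks its cheapest; new service cost 137, saving 32.
Extra fixed cost: 43. Net change = 43 − 32 = 11.
(Totals: 294 → 305.)

No — net change +11 (cost rises by 11).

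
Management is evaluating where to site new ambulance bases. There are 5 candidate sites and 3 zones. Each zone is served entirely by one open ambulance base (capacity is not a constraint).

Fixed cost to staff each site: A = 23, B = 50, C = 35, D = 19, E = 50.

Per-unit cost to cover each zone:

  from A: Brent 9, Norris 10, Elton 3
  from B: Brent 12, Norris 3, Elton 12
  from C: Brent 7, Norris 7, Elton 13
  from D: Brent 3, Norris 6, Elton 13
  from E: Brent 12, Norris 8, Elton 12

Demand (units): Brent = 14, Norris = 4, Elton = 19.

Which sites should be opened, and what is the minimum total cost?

Open A and D; minimum total cost 165.

For any fixed open set, each zone goes to its cheapest open site; total = fixed + service.
{A, D}: Brent→D 3·14=42, Norris→D 6·4=24, Elton→A 3·19=57. Service 123; fixed 42; total 165.
{A, C, D}: Brent→D 3·14=42, Norris→D 6·4=24, Elton→A 3·19=57. Service 123; fixed 77; total 200.
{A, B, D}: Brent→D 3·14=42, Norris→B 3·4=12, Elton→A 3·19=57. Service 111; fixed 92; total 203.
{A, B, C, D, E}: Brent→D 3·14=42, Norris→B 3·4=12, Elton→A 3·19=57. Service 111; fixed 177; total 288.
No other subset beats 165.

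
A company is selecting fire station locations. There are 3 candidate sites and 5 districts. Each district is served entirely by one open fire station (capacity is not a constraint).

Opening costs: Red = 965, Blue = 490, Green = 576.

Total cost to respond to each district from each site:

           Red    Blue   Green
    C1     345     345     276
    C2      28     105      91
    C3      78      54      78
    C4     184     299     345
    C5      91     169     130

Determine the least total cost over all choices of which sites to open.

Minimum total cost: 1462

For any fixed open set, each district goes to its cheapest open site; total = fixed + service.
{Blue}: C1→Blue 345, C2→Blue 105, C3→Blue 54, C4→Blue 299, C5→Blue 169. Service 972; fixed 490; total 1462.
{Green}: service 920 + fixed 576 = 1496
{Red}: service 726 + fixed 965 = 1691
{Red, Blue, Green}: C1→Green 276, C2→Red 28, C3→Blue 54, C4→Red 184, C5→Red 91. Service 633; fixed 2031; total 2664.
No other subset beats 1462.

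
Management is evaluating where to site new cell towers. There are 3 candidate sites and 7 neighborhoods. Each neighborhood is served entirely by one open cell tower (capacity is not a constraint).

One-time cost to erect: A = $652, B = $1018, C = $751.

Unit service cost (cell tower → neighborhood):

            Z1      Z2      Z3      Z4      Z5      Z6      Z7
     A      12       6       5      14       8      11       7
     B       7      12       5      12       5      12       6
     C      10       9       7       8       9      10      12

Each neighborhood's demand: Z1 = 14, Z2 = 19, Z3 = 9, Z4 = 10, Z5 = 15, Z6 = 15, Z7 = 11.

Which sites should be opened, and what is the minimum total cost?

Open A only; minimum total cost 1481.

For any fixed open set, each neighborhood goes to its cheapest open site; total = fixed + service.
{A}: Z1→A 12·14=168, Z2→A 6·19=114, Z3→A 5·9=45, Z4→A 14·10=140, Z5→A 8·15=120, Z6→A 11·15=165, Z7→A 7·11=77. Service 829; fixed 652; total 1481.
{C}: service 871 + fixed 751 = 1622
{B}: service 812 + fixed 1018 = 1830
{A, B, C}: Z1→B 7·14=98, Z2→A 6·19=114, Z3→A 5·9=45, Z4→C 8·10=80, Z5→B 5·15=75, Z6→C 10·15=150, Z7→B 6·11=66. Service 628; fixed 2421; total 3049.
No other subset beats 1481.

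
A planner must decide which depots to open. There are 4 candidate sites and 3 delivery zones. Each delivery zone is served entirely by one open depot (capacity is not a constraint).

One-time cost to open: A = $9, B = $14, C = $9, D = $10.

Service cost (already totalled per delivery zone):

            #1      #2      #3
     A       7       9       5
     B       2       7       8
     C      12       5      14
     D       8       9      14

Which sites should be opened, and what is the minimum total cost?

Open A only; minimum total cost 30.

For any fixed open set, each delivery zone goes to its cheapest open site; total = fixed + service.
{A}: #1→A 7, #2→A 9, #3→A 5. Service 21; fixed 9; total 30.
{B}: #1→B 2, #2→B 7, #3→B 8. Service 17; fixed 14; total 31.
{A, C}: service 17 + fixed 18 = 35
{A, B, C, D}: #1→B 2, #2→C 5, #3→A 5. Service 12; fixed 42; total 54.
No other subset beats 30.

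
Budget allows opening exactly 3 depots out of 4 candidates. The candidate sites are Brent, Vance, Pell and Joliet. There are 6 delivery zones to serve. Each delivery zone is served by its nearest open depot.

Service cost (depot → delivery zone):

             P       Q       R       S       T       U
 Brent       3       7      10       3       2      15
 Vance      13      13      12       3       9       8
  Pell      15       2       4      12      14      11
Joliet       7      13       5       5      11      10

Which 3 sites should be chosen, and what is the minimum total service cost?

With exactly 3 open, each delivery zone uses its cheapest among the chosen.
{Brent, Vance, Pell}: P→Brent 3, Q→Pell 2, R→Pell 4, S→Brent 3, T→Brent 2, U→Vance 8. Service cost 22.
{Brent, Pell, Joliet}: service cost 24
{Brent, Vance, Joliet}: service cost 28
Among all 4 size-3 choices, {Brent, Vance, Pell} is lowest.

Choose Brent, Vance and Pell; total service cost 22.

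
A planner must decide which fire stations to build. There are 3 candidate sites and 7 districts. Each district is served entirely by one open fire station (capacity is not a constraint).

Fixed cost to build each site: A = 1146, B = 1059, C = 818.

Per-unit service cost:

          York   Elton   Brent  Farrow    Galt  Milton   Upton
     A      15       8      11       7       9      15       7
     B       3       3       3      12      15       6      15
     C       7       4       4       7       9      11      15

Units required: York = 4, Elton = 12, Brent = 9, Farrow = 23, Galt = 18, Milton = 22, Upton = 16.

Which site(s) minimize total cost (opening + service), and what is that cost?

For any fixed open set, each district goes to its cheapest open site; total = fixed + service.
{C}: York→C 7·4=28, Elton→C 4·12=48, Brent→C 4·9=36, Farrow→C 7·23=161, Galt→C 9·18=162, Milton→C 11·22=242, Upton→C 15·16=240. Service 917; fixed 818; total 1735.
{B}: service 993 + fixed 1059 = 2052
{A}: service 1020 + fixed 1146 = 2166
{A, B, C}: York→B 3·4=12, Elton→B 3·12=36, Brent→B 3·9=27, Farrow→A 7·23=161, Galt→A 9·18=162, Milton→B 6·22=132, Upton→A 7·16=112. Service 642; fixed 3023; total 3665.
No other subset beats 1735.

Open C only; minimum total cost 1735.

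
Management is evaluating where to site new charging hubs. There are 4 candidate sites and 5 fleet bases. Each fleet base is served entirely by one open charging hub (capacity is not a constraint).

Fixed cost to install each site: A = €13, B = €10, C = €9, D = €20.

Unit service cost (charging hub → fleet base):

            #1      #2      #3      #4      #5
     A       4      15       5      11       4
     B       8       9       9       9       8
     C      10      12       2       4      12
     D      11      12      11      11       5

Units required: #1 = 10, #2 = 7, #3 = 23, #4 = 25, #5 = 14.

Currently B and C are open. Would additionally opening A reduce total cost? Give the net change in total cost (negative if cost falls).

Yes — net change −83 (cost falls by 83).

Current service cost with {B, C}: 401.
Adding A: each fleet base re-picks its cheapest; new service cost 305, saving 96.
Extra fixed cost: 13. Net change = 13 − 96 = -83.
(Totals: 420 → 337.)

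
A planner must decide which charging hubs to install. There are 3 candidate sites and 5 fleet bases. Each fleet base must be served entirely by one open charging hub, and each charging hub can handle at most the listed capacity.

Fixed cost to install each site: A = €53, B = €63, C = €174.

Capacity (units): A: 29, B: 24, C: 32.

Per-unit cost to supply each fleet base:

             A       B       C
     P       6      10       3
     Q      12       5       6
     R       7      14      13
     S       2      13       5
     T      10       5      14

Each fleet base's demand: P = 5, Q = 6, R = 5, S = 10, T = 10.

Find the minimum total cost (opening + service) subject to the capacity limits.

Minimum total cost: 281

Open {A, B}: P→A 6·5=30, Q→B 5·6=30, R→A 7·5=35, S→A 2·10=20, T→B 5·10=50.
Loads: A carries 20/29, B carries 16/24. Service 165; fixed 116; total 281.
Next best feasible plan costs 301.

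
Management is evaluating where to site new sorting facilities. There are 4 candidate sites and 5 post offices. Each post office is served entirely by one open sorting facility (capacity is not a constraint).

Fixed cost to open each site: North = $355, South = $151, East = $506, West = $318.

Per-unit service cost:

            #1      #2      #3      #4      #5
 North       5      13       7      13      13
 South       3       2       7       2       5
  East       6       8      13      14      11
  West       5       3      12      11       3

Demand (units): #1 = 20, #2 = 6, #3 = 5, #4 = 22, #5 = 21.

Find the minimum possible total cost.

For any fixed open set, each post office goes to its cheapest open site; total = fixed + service.
{South}: #1→South 3·20=60, #2→South 2·6=12, #3→South 7·5=35, #4→South 2·22=44, #5→South 5·21=105. Service 256; fixed 151; total 407.
{South, West}: service 214 + fixed 469 = 683
{North, South}: #1→South 3·20=60, #2→South 2·6=12, #3→North 7·5=35, #4→South 2·22=44, #5→South 5·21=105. Service 256; fixed 506; total 762.
{North, South, East, West}: service 214 + fixed 1330 = 1544
No other subset beats 407.

Minimum total cost: 407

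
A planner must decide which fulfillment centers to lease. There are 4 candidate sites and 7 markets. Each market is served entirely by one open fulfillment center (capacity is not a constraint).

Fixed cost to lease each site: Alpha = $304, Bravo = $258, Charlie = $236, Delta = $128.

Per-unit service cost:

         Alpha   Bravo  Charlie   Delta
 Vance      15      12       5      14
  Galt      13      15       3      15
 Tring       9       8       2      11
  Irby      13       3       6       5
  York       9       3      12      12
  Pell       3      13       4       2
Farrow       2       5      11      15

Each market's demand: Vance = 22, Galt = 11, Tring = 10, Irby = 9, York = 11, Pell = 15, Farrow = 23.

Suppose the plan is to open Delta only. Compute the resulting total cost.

Total cost: 1263

Each market is assigned to its cheapest site among the open ones.
{Delta}: Vance→Delta 14·22=308, Galt→Delta 15·11=165, Tring→Delta 11·10=110, Irby→Delta 5·9=45, York→Delta 12·11=132, Pell→Delta 2·15=30, Farrow→Delta 15·23=345. Service 1135; fixed 128; total 1263.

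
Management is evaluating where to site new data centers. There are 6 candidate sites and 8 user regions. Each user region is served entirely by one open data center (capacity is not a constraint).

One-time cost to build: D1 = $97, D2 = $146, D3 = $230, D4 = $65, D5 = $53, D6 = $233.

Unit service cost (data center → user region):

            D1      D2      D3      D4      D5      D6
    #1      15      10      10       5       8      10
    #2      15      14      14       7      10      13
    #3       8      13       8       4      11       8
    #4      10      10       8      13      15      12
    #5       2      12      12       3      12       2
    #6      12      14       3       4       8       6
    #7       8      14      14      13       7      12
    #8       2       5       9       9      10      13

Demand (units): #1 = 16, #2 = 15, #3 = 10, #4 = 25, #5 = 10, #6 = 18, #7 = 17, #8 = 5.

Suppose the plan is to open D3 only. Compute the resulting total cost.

Total cost: 1337

Each user region is assigned to its cheapest site among the open ones.
{D3}: #1→D3 10·16=160, #2→D3 14·15=210, #3→D3 8·10=80, #4→D3 8·25=200, #5→D3 12·10=120, #6→D3 3·18=54, #7→D3 14·17=238, #8→D3 9·5=45. Service 1107; fixed 230; total 1337.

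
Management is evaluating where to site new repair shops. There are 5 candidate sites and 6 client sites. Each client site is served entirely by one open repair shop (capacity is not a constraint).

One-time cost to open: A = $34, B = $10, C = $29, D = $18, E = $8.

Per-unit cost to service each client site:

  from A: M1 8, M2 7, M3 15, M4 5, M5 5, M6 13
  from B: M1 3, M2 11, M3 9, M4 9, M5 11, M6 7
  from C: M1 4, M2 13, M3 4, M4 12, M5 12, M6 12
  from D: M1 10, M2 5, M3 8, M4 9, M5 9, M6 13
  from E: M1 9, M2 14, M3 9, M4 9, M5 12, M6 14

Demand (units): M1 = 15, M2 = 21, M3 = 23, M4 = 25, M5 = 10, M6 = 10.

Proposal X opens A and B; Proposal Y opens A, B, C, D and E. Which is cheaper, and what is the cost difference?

Proposal Y is cheaper by 102.

Proposal X: {A, B}: M1→B 3·15=45, M2→A 7·21=147, M3→B 9·23=207, M4→A 5·25=125, M5→A 5·10=50, M6→B 7·10=70. Service 644; fixed 44; total 688.
Proposal Y: {A, B, C, D, E}: M1→B 3·15=45, M2→D 5·21=105, M3→C 4·23=92, M4→A 5·25=125, M5→A 5·10=50, M6→B 7·10=70. Service 487; fixed 99; total 586.
Difference: |688 − 586| = 102.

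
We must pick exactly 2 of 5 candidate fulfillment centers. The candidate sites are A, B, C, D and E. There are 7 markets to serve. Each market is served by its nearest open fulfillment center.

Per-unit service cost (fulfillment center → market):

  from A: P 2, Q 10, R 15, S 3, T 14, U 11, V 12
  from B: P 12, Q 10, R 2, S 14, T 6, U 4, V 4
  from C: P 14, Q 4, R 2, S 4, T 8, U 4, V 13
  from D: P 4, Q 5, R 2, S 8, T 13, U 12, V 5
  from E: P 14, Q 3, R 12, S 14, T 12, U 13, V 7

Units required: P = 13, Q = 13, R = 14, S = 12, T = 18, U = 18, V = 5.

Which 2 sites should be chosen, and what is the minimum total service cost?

Choose A and C; total service cost 418.

With exactly 2 open, each market uses its cheapest among the chosen.
{A, C}: P→A 2·13=26, Q→C 4·13=52, R→C 2·14=28, S→A 3·12=36, T→C 8·18=144, U→C 4·18=72, V→A 12·5=60. Service cost 418.
{A, B}: service cost 420
{C, D}: service cost 421
Among all 10 size-2 choices, {A, C} is lowest.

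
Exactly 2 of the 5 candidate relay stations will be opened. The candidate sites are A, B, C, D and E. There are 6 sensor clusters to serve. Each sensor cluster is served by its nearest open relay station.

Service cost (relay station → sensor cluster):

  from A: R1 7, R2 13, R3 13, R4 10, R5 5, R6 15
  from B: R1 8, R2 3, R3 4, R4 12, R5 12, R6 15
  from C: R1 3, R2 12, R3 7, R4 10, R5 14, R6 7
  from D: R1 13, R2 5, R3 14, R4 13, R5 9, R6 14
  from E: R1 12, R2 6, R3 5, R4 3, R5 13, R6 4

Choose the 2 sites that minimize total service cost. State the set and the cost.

Choose A and E; total service cost 30.

With exactly 2 open, each sensor cluster uses its cheapest among the chosen.
{A, E}: R1→A 7, R2→E 6, R3→E 5, R4→E 3, R5→A 5, R6→E 4. Service cost 30.
{B, E}: service cost 34
{C, E}: service cost 34
Among all 10 size-2 choices, {A, E} is lowest.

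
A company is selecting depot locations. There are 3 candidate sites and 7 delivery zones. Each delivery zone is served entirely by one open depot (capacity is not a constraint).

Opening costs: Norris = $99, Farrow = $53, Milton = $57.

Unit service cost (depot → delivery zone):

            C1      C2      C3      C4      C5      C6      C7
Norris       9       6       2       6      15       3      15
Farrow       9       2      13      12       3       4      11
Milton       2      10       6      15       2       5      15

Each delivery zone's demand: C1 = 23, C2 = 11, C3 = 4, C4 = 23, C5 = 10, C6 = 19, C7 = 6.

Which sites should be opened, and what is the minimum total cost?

Open Norris, Farrow and Milton; minimum total cost 566.

For any fixed open set, each delivery zone goes to its cheapest open site; total = fixed + service.
{Norris, Farrow, Milton}: C1→Milton 2·23=46, C2→Farrow 2·11=22, C3→Norris 2·4=8, C4→Norris 6·23=138, C5→Milton 2·10=20, C6→Norris 3·19=57, C7→Farrow 11·6=66. Service 357; fixed 209; total 566.
{Norris, Milton}: C1→Milton 2·23=46, C2→Norris 6·11=66, C3→Norris 2·4=8, C4→Norris 6·23=138, C5→Milton 2·10=20, C6→Norris 3·19=57, C7→Norris 15·6=90. Service 425; fixed 156; total 581.
{Farrow, Milton}: C1→Milton 2·23=46, C2→Farrow 2·11=22, C3→Milton 6·4=24, C4→Farrow 12·23=276, C5→Milton 2·10=20, C6→Farrow 4·19=76, C7→Farrow 11·6=66. Service 530; fixed 110; total 640.
{Farrow}: service 729 + fixed 53 = 782
No other subset beats 566.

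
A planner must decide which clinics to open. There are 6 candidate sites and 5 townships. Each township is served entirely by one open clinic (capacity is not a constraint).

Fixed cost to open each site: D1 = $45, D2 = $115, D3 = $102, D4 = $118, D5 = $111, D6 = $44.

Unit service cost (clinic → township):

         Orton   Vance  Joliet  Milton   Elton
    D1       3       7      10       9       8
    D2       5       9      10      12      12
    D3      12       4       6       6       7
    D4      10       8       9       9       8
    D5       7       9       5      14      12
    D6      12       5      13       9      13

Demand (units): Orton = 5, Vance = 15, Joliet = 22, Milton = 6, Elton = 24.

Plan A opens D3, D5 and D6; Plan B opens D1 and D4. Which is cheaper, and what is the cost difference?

Plan A: {D3, D5, D6}: Orton→D5 7·5=35, Vance→D3 4·15=60, Joliet→D5 5·22=110, Milton→D3 6·6=36, Elton→D3 7·24=168. Service 409; fixed 257; total 666.
Plan B: {D1, D4}: Orton→D1 3·5=15, Vance→D1 7·15=105, Joliet→D4 9·22=198, Milton→D1 9·6=54, Elton→D1 8·24=192. Service 564; fixed 163; total 727.
Difference: |666 − 727| = 61.

Plan A is cheaper by 61.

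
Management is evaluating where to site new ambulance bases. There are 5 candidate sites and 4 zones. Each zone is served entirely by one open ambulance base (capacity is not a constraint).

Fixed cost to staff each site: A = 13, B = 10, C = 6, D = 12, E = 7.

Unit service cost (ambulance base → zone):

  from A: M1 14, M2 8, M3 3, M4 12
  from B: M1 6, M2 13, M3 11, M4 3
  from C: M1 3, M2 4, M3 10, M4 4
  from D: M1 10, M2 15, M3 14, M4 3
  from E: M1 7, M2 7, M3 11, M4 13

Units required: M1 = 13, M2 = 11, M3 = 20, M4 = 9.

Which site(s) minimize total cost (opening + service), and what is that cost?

For any fixed open set, each zone goes to its cheapest open site; total = fixed + service.
{A, C}: M1→C 3·13=39, M2→C 4·11=44, M3→A 3·20=60, M4→C 4·9=36. Service 179; fixed 19; total 198.
{A, B, C}: service 170 + fixed 29 = 199
{A, C, D}: M1→C 3·13=39, M2→C 4·11=44, M3→A 3·20=60, M4→D 3·9=27. Service 170; fixed 31; total 201.
{A, B, C, D, E}: service 170 + fixed 48 = 218
No other subset beats 198.

Open A and C; minimum total cost 198.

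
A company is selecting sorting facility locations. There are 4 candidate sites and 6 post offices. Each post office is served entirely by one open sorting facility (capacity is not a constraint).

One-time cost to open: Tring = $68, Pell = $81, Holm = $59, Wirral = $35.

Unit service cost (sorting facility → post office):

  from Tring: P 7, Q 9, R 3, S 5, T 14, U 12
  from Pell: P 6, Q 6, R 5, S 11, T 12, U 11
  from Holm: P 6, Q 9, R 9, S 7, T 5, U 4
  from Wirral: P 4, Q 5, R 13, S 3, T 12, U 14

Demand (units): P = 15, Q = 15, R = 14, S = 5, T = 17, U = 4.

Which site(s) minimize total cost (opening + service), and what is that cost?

Open Tring, Holm and Wirral; minimum total cost 455.

For any fixed open set, each post office goes to its cheapest open site; total = fixed + service.
{Tring, Holm, Wirral}: P→Wirral 4·15=60, Q→Wirral 5·15=75, R→Tring 3·14=42, S→Wirral 3·5=15, T→Holm 5·17=85, U→Holm 4·4=16. Service 293; fixed 162; total 455.
{Holm, Wirral}: P→Wirral 4·15=60, Q→Wirral 5·15=75, R→Holm 9·14=126, S→Wirral 3·5=15, T→Holm 5·17=85, U→Holm 4·4=16. Service 377; fixed 94; total 471.
{Pell, Holm, Wirral}: service 321 + fixed 175 = 496
{Tring, Pell, Holm, Wirral}: service 293 + fixed 243 = 536
(All 15 nonempty subsets were checked; Tring, Holm and Wirral is lowest.)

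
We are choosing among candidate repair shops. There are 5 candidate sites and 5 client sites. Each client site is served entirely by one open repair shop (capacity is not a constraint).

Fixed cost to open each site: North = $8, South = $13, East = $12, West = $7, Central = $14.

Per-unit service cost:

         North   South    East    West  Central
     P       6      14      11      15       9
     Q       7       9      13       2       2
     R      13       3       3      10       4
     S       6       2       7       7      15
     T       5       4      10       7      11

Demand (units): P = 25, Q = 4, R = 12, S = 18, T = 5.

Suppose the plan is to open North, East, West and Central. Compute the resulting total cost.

Each client site is assigned to its cheapest site among the open ones.
{North, East, West, Central}: P→North 6·25=150, Q→West 2·4=8, R→East 3·12=36, S→North 6·18=108, T→North 5·5=25. Service 327; fixed 41; total 368.

Total cost: 368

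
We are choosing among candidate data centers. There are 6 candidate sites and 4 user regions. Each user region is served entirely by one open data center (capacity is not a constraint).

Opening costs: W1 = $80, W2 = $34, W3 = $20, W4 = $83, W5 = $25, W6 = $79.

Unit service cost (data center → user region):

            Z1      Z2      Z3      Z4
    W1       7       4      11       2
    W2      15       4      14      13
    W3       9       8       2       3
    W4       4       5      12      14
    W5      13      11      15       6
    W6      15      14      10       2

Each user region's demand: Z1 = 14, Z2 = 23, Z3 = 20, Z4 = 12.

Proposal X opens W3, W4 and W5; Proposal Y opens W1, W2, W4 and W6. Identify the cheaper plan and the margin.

Proposal X is cheaper by 273.

Proposal X: {W3, W4, W5}: Z1→W4 4·14=56, Z2→W4 5·23=115, Z3→W3 2·20=40, Z4→W3 3·12=36. Service 247; fixed 128; total 375.
Proposal Y: {W1, W2, W4, W6}: Z1→W4 4·14=56, Z2→W1 4·23=92, Z3→W6 10·20=200, Z4→W1 2·12=24. Service 372; fixed 276; total 648.
Difference: |375 − 648| = 273.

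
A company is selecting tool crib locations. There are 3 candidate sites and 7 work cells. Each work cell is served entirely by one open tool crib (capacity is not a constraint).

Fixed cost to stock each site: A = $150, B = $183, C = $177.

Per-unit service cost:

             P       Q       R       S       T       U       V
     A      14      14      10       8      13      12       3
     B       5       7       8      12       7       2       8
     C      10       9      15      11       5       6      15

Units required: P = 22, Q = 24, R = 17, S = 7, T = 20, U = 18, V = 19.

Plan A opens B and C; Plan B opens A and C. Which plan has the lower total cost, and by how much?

Plan A: {B, C}: P→B 5·22=110, Q→B 7·24=168, R→B 8·17=136, S→C 11·7=77, T→C 5·20=100, U→B 2·18=36, V→B 8·19=152. Service 779; fixed 360; total 1139.
Plan B: {A, C}: P→C 10·22=220, Q→C 9·24=216, R→A 10·17=170, S→A 8·7=56, T→C 5·20=100, U→C 6·18=108, V→A 3·19=57. Service 927; fixed 327; total 1254.
Difference: |1139 − 1254| = 115.

Plan A is cheaper by 115.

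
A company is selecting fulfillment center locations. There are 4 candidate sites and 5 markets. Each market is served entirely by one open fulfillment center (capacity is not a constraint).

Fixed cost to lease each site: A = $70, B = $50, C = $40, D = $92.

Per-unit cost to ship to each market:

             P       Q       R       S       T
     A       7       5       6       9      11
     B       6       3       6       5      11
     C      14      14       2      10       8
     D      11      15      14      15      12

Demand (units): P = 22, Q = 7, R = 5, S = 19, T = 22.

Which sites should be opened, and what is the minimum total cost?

For any fixed open set, each market goes to its cheapest open site; total = fixed + service.
{B, C}: P→B 6·22=132, Q→B 3·7=21, R→C 2·5=10, S→B 5·19=95, T→C 8·22=176. Service 434; fixed 90; total 524.
{B}: P→B 6·22=132, Q→B 3·7=21, R→B 6·5=30, S→B 5·19=95, T→B 11·22=242. Service 520; fixed 50; total 570.
{A, B, C}: service 434 + fixed 160 = 594
{A, B, C, D}: P→B 6·22=132, Q→B 3·7=21, R→C 2·5=10, S→B 5·19=95, T→C 8·22=176. Service 434; fixed 252; total 686.
No other subset beats 524.

Open B and C; minimum total cost 524.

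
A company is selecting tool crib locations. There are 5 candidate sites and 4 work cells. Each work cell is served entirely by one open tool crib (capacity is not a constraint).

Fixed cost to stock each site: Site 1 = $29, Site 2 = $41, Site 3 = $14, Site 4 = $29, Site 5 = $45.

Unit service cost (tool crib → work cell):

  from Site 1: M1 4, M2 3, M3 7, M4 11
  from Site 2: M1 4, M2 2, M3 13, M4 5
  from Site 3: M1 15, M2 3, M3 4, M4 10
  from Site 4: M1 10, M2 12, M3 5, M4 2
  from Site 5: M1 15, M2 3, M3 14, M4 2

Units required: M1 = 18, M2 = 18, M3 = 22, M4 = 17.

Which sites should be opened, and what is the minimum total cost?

Open Site 2, Site 3 and Site 4; minimum total cost 314.

For any fixed open set, each work cell goes to its cheapest open site; total = fixed + service.
{Site 2, Site 3, Site 4}: M1→Site 2 4·18=72, M2→Site 2 2·18=36, M3→Site 3 4·22=88, M4→Site 4 2·17=34. Service 230; fixed 84; total 314.
{Site 1, Site 3, Site 4}: service 248 + fixed 72 = 320
{Site 2, Site 4}: M1→Site 2 4·18=72, M2→Site 2 2·18=36, M3→Site 4 5·22=110, M4→Site 4 2·17=34. Service 252; fixed 70; total 322.
{Site 1, Site 2, Site 3, Site 4, Site 5}: service 230 + fixed 158 = 388
No other subset beats 314.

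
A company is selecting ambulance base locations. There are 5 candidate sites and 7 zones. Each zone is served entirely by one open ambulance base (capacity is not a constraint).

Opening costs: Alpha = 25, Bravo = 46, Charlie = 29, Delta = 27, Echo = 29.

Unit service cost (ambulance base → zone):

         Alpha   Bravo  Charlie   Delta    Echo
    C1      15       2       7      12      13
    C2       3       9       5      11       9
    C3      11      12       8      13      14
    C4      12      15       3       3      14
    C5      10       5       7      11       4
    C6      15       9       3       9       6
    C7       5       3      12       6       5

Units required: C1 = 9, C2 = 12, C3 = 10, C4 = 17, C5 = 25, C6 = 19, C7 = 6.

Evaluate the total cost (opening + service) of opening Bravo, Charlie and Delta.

Total cost: 511

Each zone is assigned to its cheapest site among the open ones.
{Bravo, Charlie, Delta}: C1→Bravo 2·9=18, C2→Charlie 5·12=60, C3→Charlie 8·10=80, C4→Charlie 3·17=51, C5→Bravo 5·25=125, C6→Charlie 3·19=57, C7→Bravo 3·6=18. Service 409; fixed 102; total 511.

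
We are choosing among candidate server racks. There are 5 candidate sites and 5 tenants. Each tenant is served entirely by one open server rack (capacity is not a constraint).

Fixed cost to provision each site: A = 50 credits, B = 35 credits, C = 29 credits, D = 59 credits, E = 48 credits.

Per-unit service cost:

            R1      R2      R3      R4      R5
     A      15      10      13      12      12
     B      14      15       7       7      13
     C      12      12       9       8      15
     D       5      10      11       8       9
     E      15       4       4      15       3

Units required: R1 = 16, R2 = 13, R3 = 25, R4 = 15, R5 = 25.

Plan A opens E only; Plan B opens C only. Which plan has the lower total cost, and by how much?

Plan A: {E}: R1→E 15·16=240, R2→E 4·13=52, R3→E 4·25=100, R4→E 15·15=225, R5→E 3·25=75. Service 692; fixed 48; total 740.
Plan B: {C}: R1→C 12·16=192, R2→C 12·13=156, R3→C 9·25=225, R4→C 8·15=120, R5→C 15·25=375. Service 1068; fixed 29; total 1097.
Difference: |740 − 1097| = 357.

Plan A is cheaper by 357.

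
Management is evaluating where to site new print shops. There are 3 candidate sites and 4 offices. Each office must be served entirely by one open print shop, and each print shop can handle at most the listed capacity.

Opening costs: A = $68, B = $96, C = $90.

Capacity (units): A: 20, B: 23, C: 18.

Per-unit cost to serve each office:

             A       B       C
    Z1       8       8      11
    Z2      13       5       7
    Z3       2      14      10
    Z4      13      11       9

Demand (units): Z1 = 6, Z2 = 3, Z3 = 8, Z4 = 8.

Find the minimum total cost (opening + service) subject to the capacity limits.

Open {A, C}: Z1→A 8·6=48, Z2→C 7·3=21, Z3→A 2·8=16, Z4→C 9·8=72.
Loads: A carries 14/20, C carries 11/18. Service 157; fixed 158; total 315.
Next best feasible plan costs 331.

Minimum total cost: 315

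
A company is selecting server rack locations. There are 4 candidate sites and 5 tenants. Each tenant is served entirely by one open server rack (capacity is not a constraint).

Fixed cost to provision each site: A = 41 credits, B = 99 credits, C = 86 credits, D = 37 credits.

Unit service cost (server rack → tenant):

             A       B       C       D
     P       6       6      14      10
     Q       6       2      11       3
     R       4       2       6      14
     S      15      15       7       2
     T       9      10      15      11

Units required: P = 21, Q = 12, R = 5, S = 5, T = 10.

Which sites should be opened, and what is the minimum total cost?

For any fixed open set, each tenant goes to its cheapest open site; total = fixed + service.
{A, D}: P→A 6·21=126, Q→D 3·12=36, R→A 4·5=20, S→D 2·5=10, T→A 9·10=90. Service 282; fixed 78; total 360.
{B, D}: service 270 + fixed 136 = 406
{A}: service 383 + fixed 41 = 424
{A, B, C, D}: P→A 6·21=126, Q→B 2·12=24, R→B 2·5=10, S→D 2·5=10, T→A 9·10=90. Service 260; fixed 263; total 523.
(All 15 nonempty subsets were checked; A and D is lowest.)

Open A and D; minimum total cost 360.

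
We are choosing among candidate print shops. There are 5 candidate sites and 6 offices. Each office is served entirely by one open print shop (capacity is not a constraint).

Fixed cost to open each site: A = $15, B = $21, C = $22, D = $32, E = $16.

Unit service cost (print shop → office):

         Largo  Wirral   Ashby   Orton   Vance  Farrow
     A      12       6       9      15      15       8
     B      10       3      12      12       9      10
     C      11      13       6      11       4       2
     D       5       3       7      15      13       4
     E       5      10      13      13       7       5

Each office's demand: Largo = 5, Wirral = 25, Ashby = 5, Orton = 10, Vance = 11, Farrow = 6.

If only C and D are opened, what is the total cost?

Total cost: 350

Each office is assigned to its cheapest site among the open ones.
{C, D}: Largo→D 5·5=25, Wirral→D 3·25=75, Ashby→C 6·5=30, Orton→C 11·10=110, Vance→C 4·11=44, Farrow→C 2·6=12. Service 296; fixed 54; total 350.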